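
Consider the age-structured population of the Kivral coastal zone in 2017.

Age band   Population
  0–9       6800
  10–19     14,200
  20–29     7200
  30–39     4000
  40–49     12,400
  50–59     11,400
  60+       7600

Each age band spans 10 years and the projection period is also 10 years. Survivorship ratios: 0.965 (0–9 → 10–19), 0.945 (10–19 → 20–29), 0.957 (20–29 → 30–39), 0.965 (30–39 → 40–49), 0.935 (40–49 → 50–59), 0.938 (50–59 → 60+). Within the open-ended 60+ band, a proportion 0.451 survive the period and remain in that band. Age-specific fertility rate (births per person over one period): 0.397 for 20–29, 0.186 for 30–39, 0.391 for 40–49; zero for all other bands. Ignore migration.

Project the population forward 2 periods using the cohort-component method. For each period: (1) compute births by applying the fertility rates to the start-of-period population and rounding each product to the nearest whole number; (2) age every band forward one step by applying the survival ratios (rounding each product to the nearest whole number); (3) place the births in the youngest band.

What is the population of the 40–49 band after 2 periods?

6649

Let group 1 be 0–9 through group 7 = 60+.
Period 1.
Births: 7200 × 0.397 = 2858  |  4000 × 0.186 = 744  |  12400 × 0.391 = 4848 — total 8450
Group 2: 6800 × 0.965 = 6562
Group 3: 14200 × 0.945 = 13419
Group 4: 7200 × 0.957 = 6890
Group 5: 4000 × 0.965 = 3860
Group 6: 12400 × 0.935 = 11594
Group 7: 11400 × 0.938 + 7600 × 0.451 = 10693 + 3428 = 14121
→ [8450, 6562, 13419, 6890, 3860, 11594, 14121]
Period 2.
Births: 13419 × 0.397 = 5327  |  6890 × 0.186 = 1282  |  3860 × 0.391 = 1509 — total 8118
Group 2: 8450 × 0.965 = 8154
Group 3: 6562 × 0.945 = 6201
Group 4: 13419 × 0.957 = 12842
Group 5: 6890 × 0.965 = 6649
Group 6: 3860 × 0.935 = 3609
Group 7: 11594 × 0.938 + 14121 × 0.451 = 10875 + 6369 = 17244
→ [8118, 8154, 6201, 12842, 6649, 3609, 17244]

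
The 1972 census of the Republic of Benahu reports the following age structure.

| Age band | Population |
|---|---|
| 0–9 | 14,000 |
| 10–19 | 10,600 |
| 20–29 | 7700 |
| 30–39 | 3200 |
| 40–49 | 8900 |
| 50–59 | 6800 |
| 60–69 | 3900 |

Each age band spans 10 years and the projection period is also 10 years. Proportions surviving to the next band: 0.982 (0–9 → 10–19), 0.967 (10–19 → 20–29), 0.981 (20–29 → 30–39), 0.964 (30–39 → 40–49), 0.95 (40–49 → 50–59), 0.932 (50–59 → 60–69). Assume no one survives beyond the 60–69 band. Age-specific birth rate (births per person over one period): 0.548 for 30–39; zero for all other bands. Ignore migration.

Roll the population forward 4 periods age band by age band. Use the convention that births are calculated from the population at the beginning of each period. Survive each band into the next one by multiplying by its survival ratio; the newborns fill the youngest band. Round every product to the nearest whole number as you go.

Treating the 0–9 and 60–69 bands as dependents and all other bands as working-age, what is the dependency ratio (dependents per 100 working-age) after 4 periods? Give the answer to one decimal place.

After projecting period 1:
Births: 3200 × 0.548 = 1754
10–19: 14000 × 0.982 = 13748
20–29: 10600 × 0.967 = 10250
30–39: 7700 × 0.981 = 7554
40–49: 3200 × 0.964 = 3085
50–59: 8900 × 0.95 = 8455
60–69: 6800 × 0.932 = 6338
Giving 1754 / 13748 / 10250 / 7554 / 3085 / 8455 / 6338.
After projecting period 2:
Births: 7554 × 0.548 = 4140
10–19: 1754 × 0.982 = 1722
20–29: 13748 × 0.967 = 13294
30–39: 10250 × 0.981 = 10055
40–49: 7554 × 0.964 = 7282
50–59: 3085 × 0.95 = 2931
60–69: 8455 × 0.932 = 7880
Giving 4140 / 1722 / 13294 / 10055 / 7282 / 2931 / 7880.
After projecting period 3:
Births: 10055 × 0.548 = 5510
10–19: 4140 × 0.982 = 4065
20–29: 1722 × 0.967 = 1665
30–39: 13294 × 0.981 = 13041
40–49: 10055 × 0.964 = 9693
50–59: 7282 × 0.95 = 6918
60–69: 2931 × 0.932 = 2732
Giving 5510 / 4065 / 1665 / 13041 / 9693 / 6918 / 2732.
After projecting period 4:
Births: 13041 × 0.548 = 7146
10–19: 5510 × 0.982 = 5411
20–29: 4065 × 0.967 = 3931
30–39: 1665 × 0.981 = 1633
40–49: 13041 × 0.964 = 12572
50–59: 9693 × 0.95 = 9208
60–69: 6918 × 0.932 = 6448
Giving 7146 / 5411 / 3931 / 1633 / 12572 / 9208 / 6448.
Dependents (band 0–9 + band 60–69) = 7146 + 6448 = 13594; working-age = 32755; ratio = 13594/32755 × 100 = 41.5

41.5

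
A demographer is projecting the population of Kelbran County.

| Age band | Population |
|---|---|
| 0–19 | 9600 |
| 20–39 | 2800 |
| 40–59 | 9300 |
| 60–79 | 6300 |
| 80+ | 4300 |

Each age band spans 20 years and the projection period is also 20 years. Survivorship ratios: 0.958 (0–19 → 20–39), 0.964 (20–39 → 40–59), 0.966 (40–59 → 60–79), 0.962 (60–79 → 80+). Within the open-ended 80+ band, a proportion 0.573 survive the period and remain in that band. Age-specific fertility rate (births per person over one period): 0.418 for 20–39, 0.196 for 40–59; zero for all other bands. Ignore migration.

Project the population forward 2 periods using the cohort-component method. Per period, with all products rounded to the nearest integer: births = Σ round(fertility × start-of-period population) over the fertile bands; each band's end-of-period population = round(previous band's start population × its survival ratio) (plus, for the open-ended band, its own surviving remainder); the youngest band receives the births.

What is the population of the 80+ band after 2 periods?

13528

Let group 1 be 0–19 through group 5 = 80+.
Period 1.
Births: 2800 * 0.418 = 1170  |  9300 * 0.196 = 1823 ⇒ total 2993
Group 2: 9600 * 0.958 = 9197
Group 3: 2800 * 0.964 = 2699
Group 4: 9300 * 0.966 = 8984
Group 5: 6300 * 0.962 + 4300 * 0.573 = 6061 + 2464 = 8525
Giving 2993 / 9197 / 2699 / 8984 / 8525.
Period 2.
Births: 9197 * 0.418 = 3844  |  2699 * 0.196 = 529 ⇒ total 4373
Group 2: 2993 * 0.958 = 2867
Group 3: 9197 * 0.964 = 8866
Group 4: 2699 * 0.966 = 2607
Group 5: 8984 * 0.962 + 8525 * 0.573 = 8643 + 4885 = 13528
Giving 4373 / 2867 / 8866 / 2607 / 13528.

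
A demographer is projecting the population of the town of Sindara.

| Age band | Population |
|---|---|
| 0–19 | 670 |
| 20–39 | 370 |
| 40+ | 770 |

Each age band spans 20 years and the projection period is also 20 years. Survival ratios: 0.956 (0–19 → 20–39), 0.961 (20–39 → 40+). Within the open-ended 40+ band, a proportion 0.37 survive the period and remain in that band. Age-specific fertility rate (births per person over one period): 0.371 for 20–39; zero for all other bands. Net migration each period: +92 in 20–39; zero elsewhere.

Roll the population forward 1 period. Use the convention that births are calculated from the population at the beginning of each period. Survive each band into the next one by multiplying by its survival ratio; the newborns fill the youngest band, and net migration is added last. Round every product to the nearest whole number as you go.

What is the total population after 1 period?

1511

Let group 1 be 0–19 through group 3 = 40+.
After projecting period 1:
Births: 370 × 0.371 = 137
Group 2: 670 × 0.956 = 641
Group 3: 370 × 0.961 + 770 × 0.37 = 356 + 285 = 641
Net migration: Group 2 + 92 → 733
Population now: 0–19=137, 20–39=733, 40+=641
Total after period 1: 137 + 733 + 641 = 1511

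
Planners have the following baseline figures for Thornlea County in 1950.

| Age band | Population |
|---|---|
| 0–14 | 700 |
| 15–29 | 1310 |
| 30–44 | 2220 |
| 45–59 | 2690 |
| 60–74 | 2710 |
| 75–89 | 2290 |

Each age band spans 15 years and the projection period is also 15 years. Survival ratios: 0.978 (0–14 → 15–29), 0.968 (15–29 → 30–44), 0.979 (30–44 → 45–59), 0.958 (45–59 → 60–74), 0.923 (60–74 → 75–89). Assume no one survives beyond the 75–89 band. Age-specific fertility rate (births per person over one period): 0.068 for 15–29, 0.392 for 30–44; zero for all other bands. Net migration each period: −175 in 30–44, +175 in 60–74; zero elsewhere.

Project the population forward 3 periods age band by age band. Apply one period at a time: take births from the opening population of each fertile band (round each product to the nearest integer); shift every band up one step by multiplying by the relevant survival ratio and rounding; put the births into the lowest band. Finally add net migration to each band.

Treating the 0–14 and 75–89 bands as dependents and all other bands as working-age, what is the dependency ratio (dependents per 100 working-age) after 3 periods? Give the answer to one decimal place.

— Period 1 —
Births: 1310 × 0.068 = 89 ; 2220 × 0.392 = 870 — total 959
15–29: 700 × 0.978 = 685
30–44: 1310 × 0.968 = 1268
45–59: 2220 × 0.979 = 2173
60–74: 2690 × 0.958 = 2577
75–89: 2710 × 0.923 = 2501
Net migration: 30–44 − 175 → 1093; 60–74 + 175 → 2752
Giving 959 / 685 / 1093 / 2173 / 2752 / 2501.
— Period 2 —
Births: 685 × 0.068 = 47 ; 1093 × 0.392 = 428 — total 475
15–29: 959 × 0.978 = 938
30–44: 685 × 0.968 = 663
45–59: 1093 × 0.979 = 1070
60–74: 2173 × 0.958 = 2082
75–89: 2752 × 0.923 = 2540
Net migration: 30–44 − 175 → 488; 60–74 + 175 → 2257
Giving 475 / 938 / 488 / 1070 / 2257 / 2540.
— Period 3 —
Births: 938 × 0.068 = 64 ; 488 × 0.392 = 191 — total 255
15–29: 475 × 0.978 = 465
30–44: 938 × 0.968 = 908
45–59: 488 × 0.979 = 478
60–74: 1070 × 0.958 = 1025
75–89: 2257 × 0.923 = 2083
Net migration: 30–44 − 175 → 733; 60–74 + 175 → 1200
Giving 255 / 465 / 733 / 478 / 1200 / 2083.
Dependents (band 0–14 + band 75–89) = 255 + 2083 = 2338; working-age = 2876; ratio = 2338/2876 × 100 = 81.3

81.3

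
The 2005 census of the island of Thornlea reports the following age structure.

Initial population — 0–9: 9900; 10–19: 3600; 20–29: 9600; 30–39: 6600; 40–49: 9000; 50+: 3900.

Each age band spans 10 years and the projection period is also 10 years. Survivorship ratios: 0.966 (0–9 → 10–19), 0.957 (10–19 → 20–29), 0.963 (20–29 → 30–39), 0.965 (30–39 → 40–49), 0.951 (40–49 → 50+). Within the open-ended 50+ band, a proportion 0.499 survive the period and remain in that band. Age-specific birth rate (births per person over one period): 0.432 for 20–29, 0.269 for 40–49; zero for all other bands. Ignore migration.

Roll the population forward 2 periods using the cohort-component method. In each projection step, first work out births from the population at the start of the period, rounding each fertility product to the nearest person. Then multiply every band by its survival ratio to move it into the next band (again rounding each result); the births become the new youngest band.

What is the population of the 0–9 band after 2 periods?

3201

Let band 1 be 0–9 through band 6 = 50+.
After projecting period 1:
Births: 9600 × 0.432 = 4147, 9000 × 0.269 = 2421 → 6568
Band 2: 9900 × 0.966 = 9563
Band 3: 3600 × 0.957 = 3445
Band 4: 9600 × 0.963 = 9245
Band 5: 6600 × 0.965 = 6369
Band 6: 9000 × 0.951 + 3900 × 0.499 = 8559 + 1946 = 10505
End of period: [6568, 9563, 3445, 9245, 6369, 10505]
After projecting period 2:
Births: 3445 × 0.432 = 1488, 6369 × 0.269 = 1713 → 3201
Band 2: 6568 × 0.966 = 6345
Band 3: 9563 × 0.957 = 9152
Band 4: 3445 × 0.963 = 3318
Band 5: 9245 × 0.965 = 8921
Band 6: 6369 × 0.951 + 10505 × 0.499 = 6057 + 5242 = 11299
End of period: [3201, 6345, 9152, 3318, 8921, 11299]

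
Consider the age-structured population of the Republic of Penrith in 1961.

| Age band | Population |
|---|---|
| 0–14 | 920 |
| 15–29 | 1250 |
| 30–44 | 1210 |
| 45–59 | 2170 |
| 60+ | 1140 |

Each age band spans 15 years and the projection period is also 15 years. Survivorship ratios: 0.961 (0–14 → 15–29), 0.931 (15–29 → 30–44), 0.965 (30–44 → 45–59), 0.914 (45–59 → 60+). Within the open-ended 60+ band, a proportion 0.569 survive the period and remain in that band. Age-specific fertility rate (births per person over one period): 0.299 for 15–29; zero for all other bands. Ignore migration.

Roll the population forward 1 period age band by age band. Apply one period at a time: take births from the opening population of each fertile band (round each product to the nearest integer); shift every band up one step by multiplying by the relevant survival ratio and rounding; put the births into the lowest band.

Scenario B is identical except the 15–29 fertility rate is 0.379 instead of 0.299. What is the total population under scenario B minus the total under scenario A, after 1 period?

After projecting period 1:
Births: 1250 × 0.299 = 374
15–29: 920 × 0.961 = 884
30–44: 1250 × 0.931 = 1164
45–59: 1210 × 0.965 = 1168
60+: 2170 × 0.914 + 1140 × 0.569 = 1983 + 649 = 2632
End of period: [374, 884, 1164, 1168, 2632]
Scenario A total after 1 period: 6222
Scenario B projection —
After projecting period 1:
Births: 1250 × 0.379 = 474
15–29: 920 × 0.961 = 884
30–44: 1250 × 0.931 = 1164
45–59: 1210 × 0.965 = 1168
60+: 2170 × 0.914 + 1140 × 0.569 = 1983 + 649 = 2632
End of period: [474, 884, 1164, 1168, 2632]
Scenario B total after 1 period: 6322
Difference B − A = 6322 − 6222 = 100

100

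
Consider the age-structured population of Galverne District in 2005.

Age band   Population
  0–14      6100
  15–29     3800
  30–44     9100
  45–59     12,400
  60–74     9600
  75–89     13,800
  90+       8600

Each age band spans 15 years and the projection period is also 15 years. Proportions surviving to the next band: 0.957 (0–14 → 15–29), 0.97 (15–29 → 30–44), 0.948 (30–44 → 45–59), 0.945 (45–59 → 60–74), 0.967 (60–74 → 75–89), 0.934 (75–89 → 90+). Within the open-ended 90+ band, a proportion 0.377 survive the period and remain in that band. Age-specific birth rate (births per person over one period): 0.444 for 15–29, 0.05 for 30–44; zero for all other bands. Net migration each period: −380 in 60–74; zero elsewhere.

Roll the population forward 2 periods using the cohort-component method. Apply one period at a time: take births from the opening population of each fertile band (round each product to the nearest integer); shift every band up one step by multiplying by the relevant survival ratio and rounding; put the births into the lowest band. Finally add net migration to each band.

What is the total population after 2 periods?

Let group 1 be 0–14 through group 7 = 90+.
Period 1:
Births: 3800 * 0.444 = 1687  |  9100 * 0.05 = 455 ⇒ total 2142
Group 2: 6100 * 0.957 = 5838
Group 3: 3800 * 0.97 = 3686
Group 4: 9100 * 0.948 = 8627
Group 5: 12400 * 0.945 = 11718
Group 6: 9600 * 0.967 = 9283
Group 7: 13800 * 0.934 + 8600 * 0.377 = 12889 + 3242 = 16131
Net migration: Group 5 − 380 → 11338
Population now: 0–14=2142, 15–29=5838, 30–44=3686, 45–59=8627, 60–74=11338, 75–89=9283, 90+=16131
Period 2:
Births: 5838 * 0.444 = 2592  |  3686 * 0.05 = 184 ⇒ total 2776
Group 2: 2142 * 0.957 = 2050
Group 3: 5838 * 0.97 = 5663
Group 4: 3686 * 0.948 = 3494
Group 5: 8627 * 0.945 = 8153
Group 6: 11338 * 0.967 = 10964
Group 7: 9283 * 0.934 + 16131 * 0.377 = 8670 + 6081 = 14751
Net migration: Group 5 − 380 → 7773
Population now: 0–14=2776, 15–29=2050, 30–44=5663, 45–59=3494, 60–74=7773, 75–89=10964, 90+=14751
Total after period 2: 2776 + 2050 + 5663 + 3494 + 7773 + 10964 + 14751 = 47471

47471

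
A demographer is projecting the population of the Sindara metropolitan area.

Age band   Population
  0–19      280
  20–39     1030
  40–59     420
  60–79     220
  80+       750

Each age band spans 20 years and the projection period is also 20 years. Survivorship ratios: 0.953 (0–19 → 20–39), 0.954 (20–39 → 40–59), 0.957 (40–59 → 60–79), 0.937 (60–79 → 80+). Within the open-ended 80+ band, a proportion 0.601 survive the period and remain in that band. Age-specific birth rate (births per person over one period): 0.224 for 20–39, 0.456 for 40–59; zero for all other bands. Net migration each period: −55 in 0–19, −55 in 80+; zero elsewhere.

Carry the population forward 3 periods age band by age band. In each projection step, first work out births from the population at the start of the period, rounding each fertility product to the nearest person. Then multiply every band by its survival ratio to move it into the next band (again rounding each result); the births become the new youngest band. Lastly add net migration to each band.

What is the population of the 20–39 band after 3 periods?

Period 1:
Births: 1030 × 0.224 = 231, 420 × 0.456 = 192 ⇒ total 423
20–39: 280 × 0.953 = 267
40–59: 1030 × 0.954 = 983
60–79: 420 × 0.957 = 402
80+: 220 × 0.937 + 750 × 0.601 = 206 + 451 = 657
Net migration: 0–19 − 55 → 368; 80+ − 55 → 602
Giving 368 / 267 / 983 / 402 / 602.
Period 2:
Births: 267 × 0.224 = 60, 983 × 0.456 = 448 ⇒ total 508
20–39: 368 × 0.953 = 351
40–59: 267 × 0.954 = 255
60–79: 983 × 0.957 = 941
80+: 402 × 0.937 + 602 × 0.601 = 377 + 362 = 739
Net migration: 0–19 − 55 → 453; 80+ − 55 → 684
Giving 453 / 351 / 255 / 941 / 684.
Period 3:
Births: 351 × 0.224 = 79, 255 × 0.456 = 116 ⇒ total 195
20–39: 453 × 0.953 = 432
40–59: 351 × 0.954 = 335
60–79: 255 × 0.957 = 244
80+: 941 × 0.937 + 684 × 0.601 = 882 + 411 = 1293
Net migration: 0–19 − 55 → 140; 80+ − 55 → 1238
Giving 140 / 432 / 335 / 244 / 1238.

432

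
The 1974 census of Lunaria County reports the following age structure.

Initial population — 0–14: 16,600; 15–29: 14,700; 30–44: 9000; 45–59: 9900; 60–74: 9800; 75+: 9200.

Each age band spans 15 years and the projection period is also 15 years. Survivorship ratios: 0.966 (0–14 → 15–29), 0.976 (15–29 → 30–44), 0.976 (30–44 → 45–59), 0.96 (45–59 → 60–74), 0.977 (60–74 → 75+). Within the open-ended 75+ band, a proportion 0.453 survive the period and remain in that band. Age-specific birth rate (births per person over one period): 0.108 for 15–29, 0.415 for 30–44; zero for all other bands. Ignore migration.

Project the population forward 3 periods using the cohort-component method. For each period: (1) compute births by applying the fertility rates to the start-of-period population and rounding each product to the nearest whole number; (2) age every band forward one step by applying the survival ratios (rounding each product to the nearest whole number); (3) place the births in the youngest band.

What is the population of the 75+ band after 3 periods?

— Period 1 —
Births: 14700 × 0.108 = 1588 ; 9000 × 0.415 = 3735 → total 5323
15–29: 16600 × 0.966 = 16036
30–44: 14700 × 0.976 = 14347
45–59: 9000 × 0.976 = 8784
60–74: 9900 × 0.96 = 9504
75+: 9800 × 0.977 + 9200 × 0.453 = 9575 + 4168 = 13743
→ [5323, 16036, 14347, 8784, 9504, 13743]
— Period 2 —
Births: 16036 × 0.108 = 1732 ; 14347 × 0.415 = 5954 → total 7686
15–29: 5323 × 0.966 = 5142
30–44: 16036 × 0.976 = 15651
45–59: 14347 × 0.976 = 14003
60–74: 8784 × 0.96 = 8433
75+: 9504 × 0.977 + 13743 × 0.453 = 9285 + 6226 = 15511
→ [7686, 5142, 15651, 14003, 8433, 15511]
— Period 3 —
Births: 5142 × 0.108 = 555 ; 15651 × 0.415 = 6495 → total 7050
15–29: 7686 × 0.966 = 7425
30–44: 5142 × 0.976 = 5019
45–59: 15651 × 0.976 = 15275
60–74: 14003 × 0.96 = 13443
75+: 8433 × 0.977 + 15511 × 0.453 = 8239 + 7026 = 15265
→ [7050, 7425, 5019, 15275, 13443, 15265]

15265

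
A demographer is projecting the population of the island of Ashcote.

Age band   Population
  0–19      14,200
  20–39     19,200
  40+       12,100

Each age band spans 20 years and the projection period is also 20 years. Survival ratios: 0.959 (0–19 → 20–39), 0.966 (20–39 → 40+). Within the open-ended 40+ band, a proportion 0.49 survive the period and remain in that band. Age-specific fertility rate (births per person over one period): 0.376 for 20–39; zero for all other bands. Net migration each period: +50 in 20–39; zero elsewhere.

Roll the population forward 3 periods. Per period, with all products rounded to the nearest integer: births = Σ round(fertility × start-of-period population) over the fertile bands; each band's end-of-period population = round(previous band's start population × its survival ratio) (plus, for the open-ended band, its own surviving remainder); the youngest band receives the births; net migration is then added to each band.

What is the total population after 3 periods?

After projecting period 1:
Births: 19200 × 0.376 = 7219
20–39: 14200 × 0.959 = 13618
40+: 19200 × 0.966 + 12100 × 0.49 = 18547 + 5929 = 24476
Net migration: 20–39 + 50 → 13668
→ [7219, 13668, 24476]
After projecting period 2:
Births: 13668 × 0.376 = 5139
20–39: 7219 × 0.959 = 6923
40+: 13668 × 0.966 + 24476 × 0.49 = 13203 + 11993 = 25196
Net migration: 20–39 + 50 → 6973
→ [5139, 6973, 25196]
After projecting period 3:
Births: 6973 × 0.376 = 2622
20–39: 5139 × 0.959 = 4928
40+: 6973 × 0.966 + 25196 × 0.49 = 6736 + 12346 = 19082
Net migration: 20–39 + 50 → 4978
→ [2622, 4978, 19082]
Total after period 3: 2622 + 4978 + 19082 = 26682

26682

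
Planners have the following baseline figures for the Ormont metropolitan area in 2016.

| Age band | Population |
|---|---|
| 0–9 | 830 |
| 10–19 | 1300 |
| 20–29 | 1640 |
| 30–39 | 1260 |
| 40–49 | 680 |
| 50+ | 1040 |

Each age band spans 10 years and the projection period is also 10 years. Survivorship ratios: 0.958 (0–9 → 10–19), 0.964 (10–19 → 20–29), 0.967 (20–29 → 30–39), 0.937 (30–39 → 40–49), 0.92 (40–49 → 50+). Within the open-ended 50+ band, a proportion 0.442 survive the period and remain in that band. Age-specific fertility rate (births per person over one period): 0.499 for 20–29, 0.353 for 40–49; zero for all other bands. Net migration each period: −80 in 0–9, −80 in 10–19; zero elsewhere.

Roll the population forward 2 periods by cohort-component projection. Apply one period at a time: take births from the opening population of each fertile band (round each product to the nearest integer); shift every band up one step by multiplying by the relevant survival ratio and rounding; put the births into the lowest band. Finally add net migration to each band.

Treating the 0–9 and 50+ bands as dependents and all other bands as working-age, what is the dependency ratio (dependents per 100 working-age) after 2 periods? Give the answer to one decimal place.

59.6

Period 1.
Births: 1640 × 0.499 = 818, 680 × 0.353 = 240 ⇒ total 1058
10–19: 830 × 0.958 = 795
20–29: 1300 × 0.964 = 1253
30–39: 1640 × 0.967 = 1586
40–49: 1260 × 0.937 = 1181
50+: 680 × 0.92 + 1040 × 0.442 = 626 + 460 = 1086
Net migration: 0–9 − 80 → 978; 10–19 − 80 → 715
→ [978, 715, 1253, 1586, 1181, 1086]
Period 2.
Births: 1253 × 0.499 = 625, 1181 × 0.353 = 417 ⇒ total 1042
10–19: 978 × 0.958 = 937
20–29: 715 × 0.964 = 689
30–39: 1253 × 0.967 = 1212
40–49: 1586 × 0.937 = 1486
50+: 1181 × 0.92 + 1086 × 0.442 = 1087 + 480 = 1567
Net migration: 0–9 − 80 → 962; 10–19 − 80 → 857
→ [962, 857, 689, 1212, 1486, 1567]
Dependents (band 0–9 + band 50+) = 962 + 1567 = 2529; working-age = 4244; ratio = 2529/4244 × 100 = 59.6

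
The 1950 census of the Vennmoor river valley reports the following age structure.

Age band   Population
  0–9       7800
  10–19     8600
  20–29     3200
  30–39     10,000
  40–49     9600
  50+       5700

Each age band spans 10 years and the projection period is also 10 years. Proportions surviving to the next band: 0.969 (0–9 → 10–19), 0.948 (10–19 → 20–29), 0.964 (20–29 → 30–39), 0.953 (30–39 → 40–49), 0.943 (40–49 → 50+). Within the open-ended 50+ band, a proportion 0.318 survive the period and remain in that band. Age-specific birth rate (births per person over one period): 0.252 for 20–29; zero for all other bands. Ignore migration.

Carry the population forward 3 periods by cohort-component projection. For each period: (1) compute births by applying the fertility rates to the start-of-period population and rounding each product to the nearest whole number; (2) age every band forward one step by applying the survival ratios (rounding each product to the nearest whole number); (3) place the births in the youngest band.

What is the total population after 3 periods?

After projecting period 1:
Births: 3200 × 0.252 = 806
10–19: 7800 × 0.969 = 7558
20–29: 8600 × 0.948 = 8153
30–39: 3200 × 0.964 = 3085
40–49: 10000 × 0.953 = 9530
50+: 9600 × 0.943 + 5700 × 0.318 = 9053 + 1813 = 10866
→ [806, 7558, 8153, 3085, 9530, 10866]
After projecting period 2:
Births: 8153 × 0.252 = 2055
10–19: 806 × 0.969 = 781
20–29: 7558 × 0.948 = 7165
30–39: 8153 × 0.964 = 7859
40–49: 3085 × 0.953 = 2940
50+: 9530 × 0.943 + 10866 × 0.318 = 8987 + 3455 = 12442
→ [2055, 781, 7165, 7859, 2940, 12442]
After projecting period 3:
Births: 7165 × 0.252 = 1806
10–19: 2055 × 0.969 = 1991
20–29: 781 × 0.948 = 740
30–39: 7165 × 0.964 = 6907
40–49: 7859 × 0.953 = 7490
50+: 2940 × 0.943 + 12442 × 0.318 = 2772 + 3957 = 6729
→ [1806, 1991, 740, 6907, 7490, 6729]
Total after period 3: 1806 + 1991 + 740 + 6907 + 7490 + 6729 = 25663

25663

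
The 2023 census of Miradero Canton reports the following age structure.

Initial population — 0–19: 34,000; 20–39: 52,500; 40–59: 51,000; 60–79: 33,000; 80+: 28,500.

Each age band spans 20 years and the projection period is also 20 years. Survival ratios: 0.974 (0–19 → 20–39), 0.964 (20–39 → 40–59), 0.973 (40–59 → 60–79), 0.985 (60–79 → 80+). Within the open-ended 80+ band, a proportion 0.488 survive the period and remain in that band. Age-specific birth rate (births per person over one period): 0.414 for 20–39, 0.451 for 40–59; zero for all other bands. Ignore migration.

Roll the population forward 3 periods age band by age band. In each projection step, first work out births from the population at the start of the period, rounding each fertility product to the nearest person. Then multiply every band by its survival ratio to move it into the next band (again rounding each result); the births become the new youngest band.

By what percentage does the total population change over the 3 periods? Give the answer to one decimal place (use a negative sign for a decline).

12.8

Let group 1 be 0–19 through group 5 = 80+.
— Period 1 —
Births: 52500 × 0.414 = 21735  |  51000 × 0.451 = 23001 ⇒ total 44736
Group 2: 34000 × 0.974 = 33116
Group 3: 52500 × 0.964 = 50610
Group 4: 51000 × 0.973 = 49623
Group 5: 33000 × 0.985 + 28500 × 0.488 = 32505 + 13908 = 46413
End of period: [44736, 33116, 50610, 49623, 46413]
— Period 2 —
Births: 33116 × 0.414 = 13710  |  50610 × 0.451 = 22825 ⇒ total 36535
Group 2: 44736 × 0.974 = 43573
Group 3: 33116 × 0.964 = 31924
Group 4: 50610 × 0.973 = 49244
Group 5: 49623 × 0.985 + 46413 × 0.488 = 48879 + 22650 = 71529
End of period: [36535, 43573, 31924, 49244, 71529]
— Period 3 —
Births: 43573 × 0.414 = 18039  |  31924 × 0.451 = 14398 ⇒ total 32437
Group 2: 36535 × 0.974 = 35585
Group 3: 43573 × 0.964 = 42004
Group 4: 31924 × 0.973 = 31062
Group 5: 49244 × 0.985 + 71529 × 0.488 = 48505 + 34906 = 83411
End of period: [32437, 35585, 42004, 31062, 83411]
Total: 199000 → 224499; change = 25499; percentage change = 12.8%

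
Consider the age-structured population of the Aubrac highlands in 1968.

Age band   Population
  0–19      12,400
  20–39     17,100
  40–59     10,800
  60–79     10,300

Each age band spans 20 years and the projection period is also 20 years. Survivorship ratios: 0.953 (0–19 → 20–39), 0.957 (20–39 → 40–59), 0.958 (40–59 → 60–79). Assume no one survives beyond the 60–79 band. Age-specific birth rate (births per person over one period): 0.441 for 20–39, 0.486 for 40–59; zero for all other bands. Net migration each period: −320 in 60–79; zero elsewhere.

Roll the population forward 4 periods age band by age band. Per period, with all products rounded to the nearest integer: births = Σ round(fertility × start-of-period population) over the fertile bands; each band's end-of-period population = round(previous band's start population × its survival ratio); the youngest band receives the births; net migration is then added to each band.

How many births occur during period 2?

(Bands numbered youngest = 1 to oldest = 4.)
[period 1]
Births: 17100 * 0.441 = 7541  |  10800 * 0.486 = 5249 — total 12790
Band 2: 12400 * 0.953 = 11817
Band 3: 17100 * 0.957 = 16365
Band 4: 10800 * 0.958 = 10346
Net migration: Band 4 − 320 → 10026
Giving 12790 / 11817 / 16365 / 10026.
[period 2]
Births: 11817 * 0.441 = 5211  |  16365 * 0.486 = 7953 — total 13164
Band 2: 12790 * 0.953 = 12189
Band 3: 11817 * 0.957 = 11309
Band 4: 16365 * 0.958 = 15678
Net migration: Band 4 − 320 → 15358
Giving 13164 / 12189 / 11309 / 15358.

13164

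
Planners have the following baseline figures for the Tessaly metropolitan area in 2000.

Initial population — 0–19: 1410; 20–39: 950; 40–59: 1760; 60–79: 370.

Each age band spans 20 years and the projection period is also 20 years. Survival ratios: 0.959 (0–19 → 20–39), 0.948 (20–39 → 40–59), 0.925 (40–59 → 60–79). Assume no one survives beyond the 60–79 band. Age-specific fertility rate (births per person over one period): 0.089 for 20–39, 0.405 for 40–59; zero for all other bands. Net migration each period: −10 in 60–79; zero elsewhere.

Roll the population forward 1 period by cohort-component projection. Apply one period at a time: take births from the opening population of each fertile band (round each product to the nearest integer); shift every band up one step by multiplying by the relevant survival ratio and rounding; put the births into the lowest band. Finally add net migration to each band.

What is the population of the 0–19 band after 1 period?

798

Numbering the bands 1..4 from youngest to oldest:
After projecting period 1:
Births: 950 * 0.089 = 85, 1760 * 0.405 = 713 → 798
Band 2: 1410 * 0.959 = 1352
Band 3: 950 * 0.948 = 901
Band 4: 1760 * 0.925 = 1628
Net migration: Band 4 − 10 → 1618
Population now: 0–19=798, 20–39=1352, 40–59=901, 60–79=1618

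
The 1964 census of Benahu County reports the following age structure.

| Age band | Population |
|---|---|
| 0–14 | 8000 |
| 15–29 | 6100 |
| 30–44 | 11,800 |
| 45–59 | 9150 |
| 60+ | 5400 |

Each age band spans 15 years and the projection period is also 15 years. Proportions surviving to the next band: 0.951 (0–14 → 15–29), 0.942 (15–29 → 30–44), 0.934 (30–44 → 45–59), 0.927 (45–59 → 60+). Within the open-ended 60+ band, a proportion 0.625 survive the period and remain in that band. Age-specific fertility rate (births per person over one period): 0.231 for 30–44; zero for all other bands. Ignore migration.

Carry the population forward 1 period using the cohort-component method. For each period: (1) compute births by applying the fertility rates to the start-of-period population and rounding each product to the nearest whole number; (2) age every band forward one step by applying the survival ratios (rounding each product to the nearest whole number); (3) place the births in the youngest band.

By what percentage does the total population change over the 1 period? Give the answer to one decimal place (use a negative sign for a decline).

After projecting period 1:
Births: 11800 * 0.231 = 2726
15–29: 8000 * 0.951 = 7608
30–44: 6100 * 0.942 = 5746
45–59: 11800 * 0.934 = 11021
60+: 9150 * 0.927 + 5400 * 0.625 = 8482 + 3375 = 11857
→ [2726, 7608, 5746, 11021, 11857]
Total: 40450 → 38958; change = -1492; percentage change = -3.7%

-3.7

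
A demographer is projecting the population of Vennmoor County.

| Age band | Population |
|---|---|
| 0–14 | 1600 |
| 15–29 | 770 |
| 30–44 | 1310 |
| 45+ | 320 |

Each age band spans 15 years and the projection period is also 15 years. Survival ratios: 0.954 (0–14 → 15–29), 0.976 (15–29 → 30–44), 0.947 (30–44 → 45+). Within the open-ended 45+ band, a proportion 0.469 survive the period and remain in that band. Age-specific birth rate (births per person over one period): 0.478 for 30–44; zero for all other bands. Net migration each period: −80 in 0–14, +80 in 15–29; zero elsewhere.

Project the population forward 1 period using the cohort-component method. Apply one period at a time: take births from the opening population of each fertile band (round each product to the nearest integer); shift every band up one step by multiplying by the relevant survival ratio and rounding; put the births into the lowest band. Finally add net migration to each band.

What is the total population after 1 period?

4295

[period 1]
Births: 1310 × 0.478 = 626
15–29: 1600 × 0.954 = 1526
30–44: 770 × 0.976 = 752
45+: 1310 × 0.947 + 320 × 0.469 = 1241 + 150 = 1391
Net migration: 0–14 − 80 → 546; 15–29 + 80 → 1606
End of period: [546, 1606, 752, 1391]
Total after period 1: 546 + 1606 + 752 + 1391 = 4295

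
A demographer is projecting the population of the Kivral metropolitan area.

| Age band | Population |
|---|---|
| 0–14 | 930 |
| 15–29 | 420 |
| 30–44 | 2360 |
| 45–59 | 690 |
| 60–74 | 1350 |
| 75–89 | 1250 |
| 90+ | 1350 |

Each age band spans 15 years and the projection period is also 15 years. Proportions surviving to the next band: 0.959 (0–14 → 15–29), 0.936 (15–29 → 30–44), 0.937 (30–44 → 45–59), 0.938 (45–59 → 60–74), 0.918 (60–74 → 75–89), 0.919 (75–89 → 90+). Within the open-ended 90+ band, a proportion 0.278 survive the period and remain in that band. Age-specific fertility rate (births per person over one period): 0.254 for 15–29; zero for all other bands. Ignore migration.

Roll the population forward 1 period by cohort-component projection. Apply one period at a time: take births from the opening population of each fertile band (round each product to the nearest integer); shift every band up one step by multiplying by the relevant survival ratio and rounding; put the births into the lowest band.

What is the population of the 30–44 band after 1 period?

393

Period 1.
Births: 420 × 0.254 = 107
15–29: 930 × 0.959 = 892
30–44: 420 × 0.936 = 393
45–59: 2360 × 0.937 = 2211
60–74: 690 × 0.938 = 647
75–89: 1350 × 0.918 = 1239
90+: 1250 × 0.919 + 1350 × 0.278 = 1149 + 375 = 1524
Giving 107 / 892 / 393 / 2211 / 647 / 1239 / 1524.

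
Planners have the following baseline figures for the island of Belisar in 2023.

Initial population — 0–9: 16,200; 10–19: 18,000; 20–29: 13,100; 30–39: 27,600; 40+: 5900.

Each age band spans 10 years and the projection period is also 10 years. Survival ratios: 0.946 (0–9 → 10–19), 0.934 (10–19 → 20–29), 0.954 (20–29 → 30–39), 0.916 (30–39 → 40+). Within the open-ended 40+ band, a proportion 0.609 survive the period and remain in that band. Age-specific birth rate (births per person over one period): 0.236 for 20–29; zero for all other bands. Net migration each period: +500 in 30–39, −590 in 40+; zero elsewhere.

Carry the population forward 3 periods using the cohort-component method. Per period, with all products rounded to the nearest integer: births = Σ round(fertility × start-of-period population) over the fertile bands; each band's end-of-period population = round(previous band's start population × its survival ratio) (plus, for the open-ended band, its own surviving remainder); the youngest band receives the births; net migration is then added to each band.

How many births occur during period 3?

[period 1]
Births: 13100 × 0.236 = 3092
10–19: 16200 × 0.946 = 15325
20–29: 18000 × 0.934 = 16812
30–39: 13100 × 0.954 = 12497
40+: 27600 × 0.916 + 5900 × 0.609 = 25282 + 3593 = 28875
Net migration: 30–39 + 500 → 12997; 40+ − 590 → 28285
Giving 3092 / 15325 / 16812 / 12997 / 28285.
[period 2]
Births: 16812 × 0.236 = 3968
10–19: 3092 × 0.946 = 2925
20–29: 15325 × 0.934 = 14314
30–39: 16812 × 0.954 = 16039
40+: 12997 × 0.916 + 28285 × 0.609 = 11905 + 17226 = 29131
Net migration: 30–39 + 500 → 16539; 40+ − 590 → 28541
Giving 3968 / 2925 / 14314 / 16539 / 28541.
[period 3]
Births: 14314 × 0.236 = 3378
10–19: 3968 × 0.946 = 3754
20–29: 2925 × 0.934 = 2732
30–39: 14314 × 0.954 = 13656
40+: 16539 × 0.916 + 28541 × 0.609 = 15150 + 17381 = 32531
Net migration: 30–39 + 500 → 14156; 40+ − 590 → 31941
Giving 3378 / 3754 / 2732 / 14156 / 31941.

3378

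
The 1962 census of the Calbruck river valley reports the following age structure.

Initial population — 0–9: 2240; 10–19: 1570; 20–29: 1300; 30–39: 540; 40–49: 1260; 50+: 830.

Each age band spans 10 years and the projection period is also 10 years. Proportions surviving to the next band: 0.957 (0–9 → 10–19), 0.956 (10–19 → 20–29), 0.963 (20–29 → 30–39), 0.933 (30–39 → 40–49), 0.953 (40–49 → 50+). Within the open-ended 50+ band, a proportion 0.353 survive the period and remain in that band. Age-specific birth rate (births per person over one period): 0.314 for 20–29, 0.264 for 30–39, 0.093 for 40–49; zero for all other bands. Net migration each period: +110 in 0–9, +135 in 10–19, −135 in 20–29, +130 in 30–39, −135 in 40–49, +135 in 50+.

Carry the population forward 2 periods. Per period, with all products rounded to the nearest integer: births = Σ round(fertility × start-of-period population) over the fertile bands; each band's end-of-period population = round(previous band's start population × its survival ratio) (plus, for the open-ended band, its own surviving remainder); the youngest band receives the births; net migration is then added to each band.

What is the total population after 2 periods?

7523

After projecting period 1:
Births: 1300 × 0.314 = 408 ; 540 × 0.264 = 143 ; 1260 × 0.093 = 117 — total 668
10–19: 2240 × 0.957 = 2144
20–29: 1570 × 0.956 = 1501
30–39: 1300 × 0.963 = 1252
40–49: 540 × 0.933 = 504
50+: 1260 × 0.953 + 830 × 0.353 = 1201 + 293 = 1494
Net migration: 0–9 + 110 → 778; 10–19 + 135 → 2279; 20–29 − 135 → 1366; 30–39 + 130 → 1382; 40–49 − 135 → 369; 50+ + 135 → 1629
Population now: 0–9=778, 10–19=2279, 20–29=1366, 30–39=1382, 40–49=369, 50+=1629
After projecting period 2:
Births: 1366 × 0.314 = 429 ; 1382 × 0.264 = 365 ; 369 × 0.093 = 34 — total 828
10–19: 778 × 0.957 = 745
20–29: 2279 × 0.956 = 2179
30–39: 1366 × 0.963 = 1315
40–49: 1382 × 0.933 = 1289
50+: 369 × 0.953 + 1629 × 0.353 = 352 + 575 = 927
Net migration: 0–9 + 110 → 938; 10–19 + 135 → 880; 20–29 − 135 → 2044; 30–39 + 130 → 1445; 40–49 − 135 → 1154; 50+ + 135 → 1062
Population now: 0–9=938, 10–19=880, 20–29=2044, 30–39=1445, 40–49=1154, 50+=1062
Total after period 2: 938 + 880 + 2044 + 1445 + 1154 + 1062 = 7523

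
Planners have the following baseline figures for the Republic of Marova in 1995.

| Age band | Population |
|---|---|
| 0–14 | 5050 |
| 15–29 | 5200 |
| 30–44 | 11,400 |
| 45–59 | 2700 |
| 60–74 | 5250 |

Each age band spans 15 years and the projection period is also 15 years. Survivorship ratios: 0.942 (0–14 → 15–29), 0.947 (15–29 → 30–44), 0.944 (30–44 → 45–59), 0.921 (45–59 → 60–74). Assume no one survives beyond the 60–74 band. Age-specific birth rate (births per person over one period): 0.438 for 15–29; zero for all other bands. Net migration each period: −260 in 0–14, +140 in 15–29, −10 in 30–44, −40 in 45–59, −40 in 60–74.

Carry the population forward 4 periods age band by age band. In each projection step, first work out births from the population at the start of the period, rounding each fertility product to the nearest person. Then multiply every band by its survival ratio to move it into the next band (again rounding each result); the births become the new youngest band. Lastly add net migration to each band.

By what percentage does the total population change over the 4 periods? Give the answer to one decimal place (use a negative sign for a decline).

After projecting period 1:
Births: 5200 × 0.438 = 2278
15–29: 5050 × 0.942 = 4757
30–44: 5200 × 0.947 = 4924
45–59: 11400 × 0.944 = 10762
60–74: 2700 × 0.921 = 2487
Net migration: 0–14 − 260 → 2018; 15–29 + 140 → 4897; 30–44 − 10 → 4914; 45–59 − 40 → 10722; 60–74 − 40 → 2447
End of period: [2018, 4897, 4914, 10722, 2447]
After projecting period 2:
Births: 4897 × 0.438 = 2145
15–29: 2018 × 0.942 = 1901
30–44: 4897 × 0.947 = 4637
45–59: 4914 × 0.944 = 4639
60–74: 10722 × 0.921 = 9875
Net migration: 0–14 − 260 → 1885; 15–29 + 140 → 2041; 30–44 − 10 → 4627; 45–59 − 40 → 4599; 60–74 − 40 → 9835
End of period: [1885, 2041, 4627, 4599, 9835]
After projecting period 3:
Births: 2041 × 0.438 = 894
15–29: 1885 × 0.942 = 1776
30–44: 2041 × 0.947 = 1933
45–59: 4627 × 0.944 = 4368
60–74: 4599 × 0.921 = 4236
Net migration: 0–14 − 260 → 634; 15–29 + 140 → 1916; 30–44 − 10 → 1923; 45–59 − 40 → 4328; 60–74 − 40 → 4196
End of period: [634, 1916, 1923, 4328, 4196]
After projecting period 4:
Births: 1916 × 0.438 = 839
15–29: 634 × 0.942 = 597
30–44: 1916 × 0.947 = 1814
45–59: 1923 × 0.944 = 1815
60–74: 4328 × 0.921 = 3986
Net migration: 0–14 − 260 → 579; 15–29 + 140 → 737; 30–44 − 10 → 1804; 45–59 − 40 → 1775; 60–74 − 40 → 3946
End of period: [579, 737, 1804, 1775, 3946]
Total: 29600 → 8841; change = -20759; percentage change = -70.1%

-70.1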